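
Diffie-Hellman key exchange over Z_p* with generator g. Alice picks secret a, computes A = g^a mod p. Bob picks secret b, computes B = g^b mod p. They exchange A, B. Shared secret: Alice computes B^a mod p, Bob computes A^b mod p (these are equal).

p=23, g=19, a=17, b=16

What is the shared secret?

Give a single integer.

Answer: 9

Derivation:
A = 19^17 mod 23  (bits of 17 = 10001)
  bit 0 = 1: r = r^2 * 19 mod 23 = 1^2 * 19 = 1*19 = 19
  bit 1 = 0: r = r^2 mod 23 = 19^2 = 16
  bit 2 = 0: r = r^2 mod 23 = 16^2 = 3
  bit 3 = 0: r = r^2 mod 23 = 3^2 = 9
  bit 4 = 1: r = r^2 * 19 mod 23 = 9^2 * 19 = 12*19 = 21
  -> A = 21
B = 19^16 mod 23  (bits of 16 = 10000)
  bit 0 = 1: r = r^2 * 19 mod 23 = 1^2 * 19 = 1*19 = 19
  bit 1 = 0: r = r^2 mod 23 = 19^2 = 16
  bit 2 = 0: r = r^2 mod 23 = 16^2 = 3
  bit 3 = 0: r = r^2 mod 23 = 3^2 = 9
  bit 4 = 0: r = r^2 mod 23 = 9^2 = 12
  -> B = 12
s = B^a = 12^17 mod 23  (bits of 17 = 10001)
  bit 0 = 1: r = r^2 * 12 mod 23 = 1^2 * 12 = 1*12 = 12
  bit 1 = 0: r = r^2 mod 23 = 12^2 = 6
  bit 2 = 0: r = r^2 mod 23 = 6^2 = 13
  bit 3 = 0: r = r^2 mod 23 = 13^2 = 8
  bit 4 = 1: r = r^2 * 12 mod 23 = 8^2 * 12 = 18*12 = 9
  -> s = B^a = 9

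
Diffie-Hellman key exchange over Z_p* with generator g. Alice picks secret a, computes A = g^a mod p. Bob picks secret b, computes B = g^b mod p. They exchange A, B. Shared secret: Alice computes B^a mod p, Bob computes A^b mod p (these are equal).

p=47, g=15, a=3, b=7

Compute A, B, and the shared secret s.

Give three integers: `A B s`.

A = 15^3 mod 47  (bits of 3 = 11)
  bit 0 = 1: r = r^2 * 15 mod 47 = 1^2 * 15 = 1*15 = 15
  bit 1 = 1: r = r^2 * 15 mod 47 = 15^2 * 15 = 37*15 = 38
  -> A = 38
B = 15^7 mod 47  (bits of 7 = 111)
  bit 0 = 1: r = r^2 * 15 mod 47 = 1^2 * 15 = 1*15 = 15
  bit 1 = 1: r = r^2 * 15 mod 47 = 15^2 * 15 = 37*15 = 38
  bit 2 = 1: r = r^2 * 15 mod 47 = 38^2 * 15 = 34*15 = 40
  -> B = 40
s = B^a = 40^3 mod 47  (bits of 3 = 11)
  bit 0 = 1: r = r^2 * 40 mod 47 = 1^2 * 40 = 1*40 = 40
  bit 1 = 1: r = r^2 * 40 mod 47 = 40^2 * 40 = 2*40 = 33
  -> s = B^a = 33

Answer: 38 40 33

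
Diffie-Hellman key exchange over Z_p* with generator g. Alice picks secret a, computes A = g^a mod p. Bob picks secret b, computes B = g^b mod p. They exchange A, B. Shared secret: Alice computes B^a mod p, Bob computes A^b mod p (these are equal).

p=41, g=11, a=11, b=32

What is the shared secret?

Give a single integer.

Answer: 18

Derivation:
A = 11^11 mod 41  (bits of 11 = 1011)
  bit 0 = 1: r = r^2 * 11 mod 41 = 1^2 * 11 = 1*11 = 11
  bit 1 = 0: r = r^2 mod 41 = 11^2 = 39
  bit 2 = 1: r = r^2 * 11 mod 41 = 39^2 * 11 = 4*11 = 3
  bit 3 = 1: r = r^2 * 11 mod 41 = 3^2 * 11 = 9*11 = 17
  -> A = 17
B = 11^32 mod 41  (bits of 32 = 100000)
  bit 0 = 1: r = r^2 * 11 mod 41 = 1^2 * 11 = 1*11 = 11
  bit 1 = 0: r = r^2 mod 41 = 11^2 = 39
  bit 2 = 0: r = r^2 mod 41 = 39^2 = 4
  bit 3 = 0: r = r^2 mod 41 = 4^2 = 16
  bit 4 = 0: r = r^2 mod 41 = 16^2 = 10
  bit 5 = 0: r = r^2 mod 41 = 10^2 = 18
  -> B = 18
s = B^a = 18^11 mod 41  (bits of 11 = 1011)
  bit 0 = 1: r = r^2 * 18 mod 41 = 1^2 * 18 = 1*18 = 18
  bit 1 = 0: r = r^2 mod 41 = 18^2 = 37
  bit 2 = 1: r = r^2 * 18 mod 41 = 37^2 * 18 = 16*18 = 1
  bit 3 = 1: r = r^2 * 18 mod 41 = 1^2 * 18 = 1*18 = 18
  -> s = B^a = 18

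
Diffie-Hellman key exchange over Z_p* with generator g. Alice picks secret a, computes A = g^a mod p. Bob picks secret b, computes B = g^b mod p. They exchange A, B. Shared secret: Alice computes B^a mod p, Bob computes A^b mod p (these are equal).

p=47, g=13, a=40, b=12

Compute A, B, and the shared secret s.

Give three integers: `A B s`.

Answer: 16 9 4

Derivation:
A = 13^40 mod 47  (bits of 40 = 101000)
  bit 0 = 1: r = r^2 * 13 mod 47 = 1^2 * 13 = 1*13 = 13
  bit 1 = 0: r = r^2 mod 47 = 13^2 = 28
  bit 2 = 1: r = r^2 * 13 mod 47 = 28^2 * 13 = 32*13 = 40
  bit 3 = 0: r = r^2 mod 47 = 40^2 = 2
  bit 4 = 0: r = r^2 mod 47 = 2^2 = 4
  bit 5 = 0: r = r^2 mod 47 = 4^2 = 16
  -> A = 16
B = 13^12 mod 47  (bits of 12 = 1100)
  bit 0 = 1: r = r^2 * 13 mod 47 = 1^2 * 13 = 1*13 = 13
  bit 1 = 1: r = r^2 * 13 mod 47 = 13^2 * 13 = 28*13 = 35
  bit 2 = 0: r = r^2 mod 47 = 35^2 = 3
  bit 3 = 0: r = r^2 mod 47 = 3^2 = 9
  -> B = 9
s = B^a = 9^40 mod 47  (bits of 40 = 101000)
  bit 0 = 1: r = r^2 * 9 mod 47 = 1^2 * 9 = 1*9 = 9
  bit 1 = 0: r = r^2 mod 47 = 9^2 = 34
  bit 2 = 1: r = r^2 * 9 mod 47 = 34^2 * 9 = 28*9 = 17
  bit 3 = 0: r = r^2 mod 47 = 17^2 = 7
  bit 4 = 0: r = r^2 mod 47 = 7^2 = 2
  bit 5 = 0: r = r^2 mod 47 = 2^2 = 4
  -> s = B^a = 4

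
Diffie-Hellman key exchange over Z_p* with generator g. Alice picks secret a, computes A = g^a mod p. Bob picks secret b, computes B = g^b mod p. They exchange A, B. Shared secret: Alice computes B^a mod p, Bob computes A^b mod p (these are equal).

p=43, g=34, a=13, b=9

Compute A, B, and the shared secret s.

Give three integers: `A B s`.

Answer: 28 8 27

Derivation:
A = 34^13 mod 43  (bits of 13 = 1101)
  bit 0 = 1: r = r^2 * 34 mod 43 = 1^2 * 34 = 1*34 = 34
  bit 1 = 1: r = r^2 * 34 mod 43 = 34^2 * 34 = 38*34 = 2
  bit 2 = 0: r = r^2 mod 43 = 2^2 = 4
  bit 3 = 1: r = r^2 * 34 mod 43 = 4^2 * 34 = 16*34 = 28
  -> A = 28
B = 34^9 mod 43  (bits of 9 = 1001)
  bit 0 = 1: r = r^2 * 34 mod 43 = 1^2 * 34 = 1*34 = 34
  bit 1 = 0: r = r^2 mod 43 = 34^2 = 38
  bit 2 = 0: r = r^2 mod 43 = 38^2 = 25
  bit 3 = 1: r = r^2 * 34 mod 43 = 25^2 * 34 = 23*34 = 8
  -> B = 8
s = B^a = 8^13 mod 43  (bits of 13 = 1101)
  bit 0 = 1: r = r^2 * 8 mod 43 = 1^2 * 8 = 1*8 = 8
  bit 1 = 1: r = r^2 * 8 mod 43 = 8^2 * 8 = 21*8 = 39
  bit 2 = 0: r = r^2 mod 43 = 39^2 = 16
  bit 3 = 1: r = r^2 * 8 mod 43 = 16^2 * 8 = 41*8 = 27
  -> s = B^a = 27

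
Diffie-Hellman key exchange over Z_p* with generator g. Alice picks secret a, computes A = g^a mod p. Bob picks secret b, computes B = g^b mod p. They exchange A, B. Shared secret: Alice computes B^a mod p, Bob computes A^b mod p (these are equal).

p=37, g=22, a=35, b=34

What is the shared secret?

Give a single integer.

Answer: 3

Derivation:
A = 22^35 mod 37  (bits of 35 = 100011)
  bit 0 = 1: r = r^2 * 22 mod 37 = 1^2 * 22 = 1*22 = 22
  bit 1 = 0: r = r^2 mod 37 = 22^2 = 3
  bit 2 = 0: r = r^2 mod 37 = 3^2 = 9
  bit 3 = 0: r = r^2 mod 37 = 9^2 = 7
  bit 4 = 1: r = r^2 * 22 mod 37 = 7^2 * 22 = 12*22 = 5
  bit 5 = 1: r = r^2 * 22 mod 37 = 5^2 * 22 = 25*22 = 32
  -> A = 32
B = 22^34 mod 37  (bits of 34 = 100010)
  bit 0 = 1: r = r^2 * 22 mod 37 = 1^2 * 22 = 1*22 = 22
  bit 1 = 0: r = r^2 mod 37 = 22^2 = 3
  bit 2 = 0: r = r^2 mod 37 = 3^2 = 9
  bit 3 = 0: r = r^2 mod 37 = 9^2 = 7
  bit 4 = 1: r = r^2 * 22 mod 37 = 7^2 * 22 = 12*22 = 5
  bit 5 = 0: r = r^2 mod 37 = 5^2 = 25
  -> B = 25
s = B^a = 25^35 mod 37  (bits of 35 = 100011)
  bit 0 = 1: r = r^2 * 25 mod 37 = 1^2 * 25 = 1*25 = 25
  bit 1 = 0: r = r^2 mod 37 = 25^2 = 33
  bit 2 = 0: r = r^2 mod 37 = 33^2 = 16
  bit 3 = 0: r = r^2 mod 37 = 16^2 = 34
  bit 4 = 1: r = r^2 * 25 mod 37 = 34^2 * 25 = 9*25 = 3
  bit 5 = 1: r = r^2 * 25 mod 37 = 3^2 * 25 = 9*25 = 3
  -> s = B^a = 3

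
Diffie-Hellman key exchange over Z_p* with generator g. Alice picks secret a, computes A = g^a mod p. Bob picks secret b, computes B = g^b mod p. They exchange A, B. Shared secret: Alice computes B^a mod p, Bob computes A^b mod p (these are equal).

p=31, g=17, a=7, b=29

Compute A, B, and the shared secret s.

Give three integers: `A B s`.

A = 17^7 mod 31  (bits of 7 = 111)
  bit 0 = 1: r = r^2 * 17 mod 31 = 1^2 * 17 = 1*17 = 17
  bit 1 = 1: r = r^2 * 17 mod 31 = 17^2 * 17 = 10*17 = 15
  bit 2 = 1: r = r^2 * 17 mod 31 = 15^2 * 17 = 8*17 = 12
  -> A = 12
B = 17^29 mod 31  (bits of 29 = 11101)
  bit 0 = 1: r = r^2 * 17 mod 31 = 1^2 * 17 = 1*17 = 17
  bit 1 = 1: r = r^2 * 17 mod 31 = 17^2 * 17 = 10*17 = 15
  bit 2 = 1: r = r^2 * 17 mod 31 = 15^2 * 17 = 8*17 = 12
  bit 3 = 0: r = r^2 mod 31 = 12^2 = 20
  bit 4 = 1: r = r^2 * 17 mod 31 = 20^2 * 17 = 28*17 = 11
  -> B = 11
s = B^a = 11^7 mod 31  (bits of 7 = 111)
  bit 0 = 1: r = r^2 * 11 mod 31 = 1^2 * 11 = 1*11 = 11
  bit 1 = 1: r = r^2 * 11 mod 31 = 11^2 * 11 = 28*11 = 29
  bit 2 = 1: r = r^2 * 11 mod 31 = 29^2 * 11 = 4*11 = 13
  -> s = B^a = 13

Answer: 12 11 13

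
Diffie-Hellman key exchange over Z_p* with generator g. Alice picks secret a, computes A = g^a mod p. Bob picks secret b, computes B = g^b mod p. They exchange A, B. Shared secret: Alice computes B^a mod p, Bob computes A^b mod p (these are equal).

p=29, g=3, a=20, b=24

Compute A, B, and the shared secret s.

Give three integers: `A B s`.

A = 3^20 mod 29  (bits of 20 = 10100)
  bit 0 = 1: r = r^2 * 3 mod 29 = 1^2 * 3 = 1*3 = 3
  bit 1 = 0: r = r^2 mod 29 = 3^2 = 9
  bit 2 = 1: r = r^2 * 3 mod 29 = 9^2 * 3 = 23*3 = 11
  bit 3 = 0: r = r^2 mod 29 = 11^2 = 5
  bit 4 = 0: r = r^2 mod 29 = 5^2 = 25
  -> A = 25
B = 3^24 mod 29  (bits of 24 = 11000)
  bit 0 = 1: r = r^2 * 3 mod 29 = 1^2 * 3 = 1*3 = 3
  bit 1 = 1: r = r^2 * 3 mod 29 = 3^2 * 3 = 9*3 = 27
  bit 2 = 0: r = r^2 mod 29 = 27^2 = 4
  bit 3 = 0: r = r^2 mod 29 = 4^2 = 16
  bit 4 = 0: r = r^2 mod 29 = 16^2 = 24
  -> B = 24
s = B^a = 24^20 mod 29  (bits of 20 = 10100)
  bit 0 = 1: r = r^2 * 24 mod 29 = 1^2 * 24 = 1*24 = 24
  bit 1 = 0: r = r^2 mod 29 = 24^2 = 25
  bit 2 = 1: r = r^2 * 24 mod 29 = 25^2 * 24 = 16*24 = 7
  bit 3 = 0: r = r^2 mod 29 = 7^2 = 20
  bit 4 = 0: r = r^2 mod 29 = 20^2 = 23
  -> s = B^a = 23

Answer: 25 24 23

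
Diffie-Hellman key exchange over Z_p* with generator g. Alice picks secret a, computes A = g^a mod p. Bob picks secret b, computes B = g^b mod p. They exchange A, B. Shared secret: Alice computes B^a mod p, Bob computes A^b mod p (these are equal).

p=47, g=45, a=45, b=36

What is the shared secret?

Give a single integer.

Answer: 37

Derivation:
A = 45^45 mod 47  (bits of 45 = 101101)
  bit 0 = 1: r = r^2 * 45 mod 47 = 1^2 * 45 = 1*45 = 45
  bit 1 = 0: r = r^2 mod 47 = 45^2 = 4
  bit 2 = 1: r = r^2 * 45 mod 47 = 4^2 * 45 = 16*45 = 15
  bit 3 = 1: r = r^2 * 45 mod 47 = 15^2 * 45 = 37*45 = 20
  bit 4 = 0: r = r^2 mod 47 = 20^2 = 24
  bit 5 = 1: r = r^2 * 45 mod 47 = 24^2 * 45 = 12*45 = 23
  -> A = 23
B = 45^36 mod 47  (bits of 36 = 100100)
  bit 0 = 1: r = r^2 * 45 mod 47 = 1^2 * 45 = 1*45 = 45
  bit 1 = 0: r = r^2 mod 47 = 45^2 = 4
  bit 2 = 0: r = r^2 mod 47 = 4^2 = 16
  bit 3 = 1: r = r^2 * 45 mod 47 = 16^2 * 45 = 21*45 = 5
  bit 4 = 0: r = r^2 mod 47 = 5^2 = 25
  bit 5 = 0: r = r^2 mod 47 = 25^2 = 14
  -> B = 14
s = B^a = 14^45 mod 47  (bits of 45 = 101101)
  bit 0 = 1: r = r^2 * 14 mod 47 = 1^2 * 14 = 1*14 = 14
  bit 1 = 0: r = r^2 mod 47 = 14^2 = 8
  bit 2 = 1: r = r^2 * 14 mod 47 = 8^2 * 14 = 17*14 = 3
  bit 3 = 1: r = r^2 * 14 mod 47 = 3^2 * 14 = 9*14 = 32
  bit 4 = 0: r = r^2 mod 47 = 32^2 = 37
  bit 5 = 1: r = r^2 * 14 mod 47 = 37^2 * 14 = 6*14 = 37
  -> s = B^a = 37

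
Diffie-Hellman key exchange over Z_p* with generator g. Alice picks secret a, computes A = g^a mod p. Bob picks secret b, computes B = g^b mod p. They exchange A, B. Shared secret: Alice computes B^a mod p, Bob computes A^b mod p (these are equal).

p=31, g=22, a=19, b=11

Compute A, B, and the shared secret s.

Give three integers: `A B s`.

Answer: 11 17 24

Derivation:
A = 22^19 mod 31  (bits of 19 = 10011)
  bit 0 = 1: r = r^2 * 22 mod 31 = 1^2 * 22 = 1*22 = 22
  bit 1 = 0: r = r^2 mod 31 = 22^2 = 19
  bit 2 = 0: r = r^2 mod 31 = 19^2 = 20
  bit 3 = 1: r = r^2 * 22 mod 31 = 20^2 * 22 = 28*22 = 27
  bit 4 = 1: r = r^2 * 22 mod 31 = 27^2 * 22 = 16*22 = 11
  -> A = 11
B = 22^11 mod 31  (bits of 11 = 1011)
  bit 0 = 1: r = r^2 * 22 mod 31 = 1^2 * 22 = 1*22 = 22
  bit 1 = 0: r = r^2 mod 31 = 22^2 = 19
  bit 2 = 1: r = r^2 * 22 mod 31 = 19^2 * 22 = 20*22 = 6
  bit 3 = 1: r = r^2 * 22 mod 31 = 6^2 * 22 = 5*22 = 17
  -> B = 17
s = B^a = 17^19 mod 31  (bits of 19 = 10011)
  bit 0 = 1: r = r^2 * 17 mod 31 = 1^2 * 17 = 1*17 = 17
  bit 1 = 0: r = r^2 mod 31 = 17^2 = 10
  bit 2 = 0: r = r^2 mod 31 = 10^2 = 7
  bit 3 = 1: r = r^2 * 17 mod 31 = 7^2 * 17 = 18*17 = 27
  bit 4 = 1: r = r^2 * 17 mod 31 = 27^2 * 17 = 16*17 = 24
  -> s = B^a = 24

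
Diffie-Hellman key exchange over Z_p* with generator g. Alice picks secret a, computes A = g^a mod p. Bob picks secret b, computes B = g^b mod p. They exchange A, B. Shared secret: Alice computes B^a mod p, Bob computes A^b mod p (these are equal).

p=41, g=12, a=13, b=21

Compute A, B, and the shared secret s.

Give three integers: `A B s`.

Answer: 13 29 28

Derivation:
A = 12^13 mod 41  (bits of 13 = 1101)
  bit 0 = 1: r = r^2 * 12 mod 41 = 1^2 * 12 = 1*12 = 12
  bit 1 = 1: r = r^2 * 12 mod 41 = 12^2 * 12 = 21*12 = 6
  bit 2 = 0: r = r^2 mod 41 = 6^2 = 36
  bit 3 = 1: r = r^2 * 12 mod 41 = 36^2 * 12 = 25*12 = 13
  -> A = 13
B = 12^21 mod 41  (bits of 21 = 10101)
  bit 0 = 1: r = r^2 * 12 mod 41 = 1^2 * 12 = 1*12 = 12
  bit 1 = 0: r = r^2 mod 41 = 12^2 = 21
  bit 2 = 1: r = r^2 * 12 mod 41 = 21^2 * 12 = 31*12 = 3
  bit 3 = 0: r = r^2 mod 41 = 3^2 = 9
  bit 4 = 1: r = r^2 * 12 mod 41 = 9^2 * 12 = 40*12 = 29
  -> B = 29
s = B^a = 29^13 mod 41  (bits of 13 = 1101)
  bit 0 = 1: r = r^2 * 29 mod 41 = 1^2 * 29 = 1*29 = 29
  bit 1 = 1: r = r^2 * 29 mod 41 = 29^2 * 29 = 21*29 = 35
  bit 2 = 0: r = r^2 mod 41 = 35^2 = 36
  bit 3 = 1: r = r^2 * 29 mod 41 = 36^2 * 29 = 25*29 = 28
  -> s = B^a = 28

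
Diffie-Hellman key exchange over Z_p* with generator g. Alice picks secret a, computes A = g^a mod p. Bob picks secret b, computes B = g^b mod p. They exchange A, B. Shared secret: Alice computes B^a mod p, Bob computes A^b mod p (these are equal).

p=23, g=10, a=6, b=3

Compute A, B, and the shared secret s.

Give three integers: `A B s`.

A = 10^6 mod 23  (bits of 6 = 110)
  bit 0 = 1: r = r^2 * 10 mod 23 = 1^2 * 10 = 1*10 = 10
  bit 1 = 1: r = r^2 * 10 mod 23 = 10^2 * 10 = 8*10 = 11
  bit 2 = 0: r = r^2 mod 23 = 11^2 = 6
  -> A = 6
B = 10^3 mod 23  (bits of 3 = 11)
  bit 0 = 1: r = r^2 * 10 mod 23 = 1^2 * 10 = 1*10 = 10
  bit 1 = 1: r = r^2 * 10 mod 23 = 10^2 * 10 = 8*10 = 11
  -> B = 11
s = B^a = 11^6 mod 23  (bits of 6 = 110)
  bit 0 = 1: r = r^2 * 11 mod 23 = 1^2 * 11 = 1*11 = 11
  bit 1 = 1: r = r^2 * 11 mod 23 = 11^2 * 11 = 6*11 = 20
  bit 2 = 0: r = r^2 mod 23 = 20^2 = 9
  -> s = B^a = 9

Answer: 6 11 9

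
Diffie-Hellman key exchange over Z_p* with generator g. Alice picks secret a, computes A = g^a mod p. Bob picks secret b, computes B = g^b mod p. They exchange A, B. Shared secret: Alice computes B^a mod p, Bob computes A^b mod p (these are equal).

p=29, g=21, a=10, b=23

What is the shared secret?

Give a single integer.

A = 21^10 mod 29  (bits of 10 = 1010)
  bit 0 = 1: r = r^2 * 21 mod 29 = 1^2 * 21 = 1*21 = 21
  bit 1 = 0: r = r^2 mod 29 = 21^2 = 6
  bit 2 = 1: r = r^2 * 21 mod 29 = 6^2 * 21 = 7*21 = 2
  bit 3 = 0: r = r^2 mod 29 = 2^2 = 4
  -> A = 4
B = 21^23 mod 29  (bits of 23 = 10111)
  bit 0 = 1: r = r^2 * 21 mod 29 = 1^2 * 21 = 1*21 = 21
  bit 1 = 0: r = r^2 mod 29 = 21^2 = 6
  bit 2 = 1: r = r^2 * 21 mod 29 = 6^2 * 21 = 7*21 = 2
  bit 3 = 1: r = r^2 * 21 mod 29 = 2^2 * 21 = 4*21 = 26
  bit 4 = 1: r = r^2 * 21 mod 29 = 26^2 * 21 = 9*21 = 15
  -> B = 15
s = B^a = 15^10 mod 29  (bits of 10 = 1010)
  bit 0 = 1: r = r^2 * 15 mod 29 = 1^2 * 15 = 1*15 = 15
  bit 1 = 0: r = r^2 mod 29 = 15^2 = 22
  bit 2 = 1: r = r^2 * 15 mod 29 = 22^2 * 15 = 20*15 = 10
  bit 3 = 0: r = r^2 mod 29 = 10^2 = 13
  -> s = B^a = 13

Answer: 13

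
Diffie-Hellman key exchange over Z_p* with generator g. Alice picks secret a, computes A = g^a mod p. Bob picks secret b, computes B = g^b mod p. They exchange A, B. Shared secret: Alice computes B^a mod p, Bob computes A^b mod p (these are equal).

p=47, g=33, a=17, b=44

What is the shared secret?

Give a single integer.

A = 33^17 mod 47  (bits of 17 = 10001)
  bit 0 = 1: r = r^2 * 33 mod 47 = 1^2 * 33 = 1*33 = 33
  bit 1 = 0: r = r^2 mod 47 = 33^2 = 8
  bit 2 = 0: r = r^2 mod 47 = 8^2 = 17
  bit 3 = 0: r = r^2 mod 47 = 17^2 = 7
  bit 4 = 1: r = r^2 * 33 mod 47 = 7^2 * 33 = 2*33 = 19
  -> A = 19
B = 33^44 mod 47  (bits of 44 = 101100)
  bit 0 = 1: r = r^2 * 33 mod 47 = 1^2 * 33 = 1*33 = 33
  bit 1 = 0: r = r^2 mod 47 = 33^2 = 8
  bit 2 = 1: r = r^2 * 33 mod 47 = 8^2 * 33 = 17*33 = 44
  bit 3 = 1: r = r^2 * 33 mod 47 = 44^2 * 33 = 9*33 = 15
  bit 4 = 0: r = r^2 mod 47 = 15^2 = 37
  bit 5 = 0: r = r^2 mod 47 = 37^2 = 6
  -> B = 6
s = B^a = 6^17 mod 47  (bits of 17 = 10001)
  bit 0 = 1: r = r^2 * 6 mod 47 = 1^2 * 6 = 1*6 = 6
  bit 1 = 0: r = r^2 mod 47 = 6^2 = 36
  bit 2 = 0: r = r^2 mod 47 = 36^2 = 27
  bit 3 = 0: r = r^2 mod 47 = 27^2 = 24
  bit 4 = 1: r = r^2 * 6 mod 47 = 24^2 * 6 = 12*6 = 25
  -> s = B^a = 25

Answer: 25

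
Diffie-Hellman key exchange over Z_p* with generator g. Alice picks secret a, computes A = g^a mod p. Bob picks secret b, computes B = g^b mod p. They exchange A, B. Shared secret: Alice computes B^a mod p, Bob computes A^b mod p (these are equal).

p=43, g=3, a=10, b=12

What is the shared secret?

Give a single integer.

A = 3^10 mod 43  (bits of 10 = 1010)
  bit 0 = 1: r = r^2 * 3 mod 43 = 1^2 * 3 = 1*3 = 3
  bit 1 = 0: r = r^2 mod 43 = 3^2 = 9
  bit 2 = 1: r = r^2 * 3 mod 43 = 9^2 * 3 = 38*3 = 28
  bit 3 = 0: r = r^2 mod 43 = 28^2 = 10
  -> A = 10
B = 3^12 mod 43  (bits of 12 = 1100)
  bit 0 = 1: r = r^2 * 3 mod 43 = 1^2 * 3 = 1*3 = 3
  bit 1 = 1: r = r^2 * 3 mod 43 = 3^2 * 3 = 9*3 = 27
  bit 2 = 0: r = r^2 mod 43 = 27^2 = 41
  bit 3 = 0: r = r^2 mod 43 = 41^2 = 4
  -> B = 4
s = B^a = 4^10 mod 43  (bits of 10 = 1010)
  bit 0 = 1: r = r^2 * 4 mod 43 = 1^2 * 4 = 1*4 = 4
  bit 1 = 0: r = r^2 mod 43 = 4^2 = 16
  bit 2 = 1: r = r^2 * 4 mod 43 = 16^2 * 4 = 41*4 = 35
  bit 3 = 0: r = r^2 mod 43 = 35^2 = 21
  -> s = B^a = 21

Answer: 21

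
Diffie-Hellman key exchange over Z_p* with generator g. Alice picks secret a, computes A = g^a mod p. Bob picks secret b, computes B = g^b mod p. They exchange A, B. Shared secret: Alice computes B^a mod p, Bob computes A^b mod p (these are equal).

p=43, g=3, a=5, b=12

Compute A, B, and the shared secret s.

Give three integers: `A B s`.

Answer: 28 4 35

Derivation:
A = 3^5 mod 43  (bits of 5 = 101)
  bit 0 = 1: r = r^2 * 3 mod 43 = 1^2 * 3 = 1*3 = 3
  bit 1 = 0: r = r^2 mod 43 = 3^2 = 9
  bit 2 = 1: r = r^2 * 3 mod 43 = 9^2 * 3 = 38*3 = 28
  -> A = 28
B = 3^12 mod 43  (bits of 12 = 1100)
  bit 0 = 1: r = r^2 * 3 mod 43 = 1^2 * 3 = 1*3 = 3
  bit 1 = 1: r = r^2 * 3 mod 43 = 3^2 * 3 = 9*3 = 27
  bit 2 = 0: r = r^2 mod 43 = 27^2 = 41
  bit 3 = 0: r = r^2 mod 43 = 41^2 = 4
  -> B = 4
s = B^a = 4^5 mod 43  (bits of 5 = 101)
  bit 0 = 1: r = r^2 * 4 mod 43 = 1^2 * 4 = 1*4 = 4
  bit 1 = 0: r = r^2 mod 43 = 4^2 = 16
  bit 2 = 1: r = r^2 * 4 mod 43 = 16^2 * 4 = 41*4 = 35
  -> s = B^a = 35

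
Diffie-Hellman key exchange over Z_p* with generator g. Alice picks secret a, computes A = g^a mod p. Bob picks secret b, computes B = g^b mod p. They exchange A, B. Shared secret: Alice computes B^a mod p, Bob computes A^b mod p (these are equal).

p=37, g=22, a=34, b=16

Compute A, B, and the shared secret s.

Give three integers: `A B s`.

A = 22^34 mod 37  (bits of 34 = 100010)
  bit 0 = 1: r = r^2 * 22 mod 37 = 1^2 * 22 = 1*22 = 22
  bit 1 = 0: r = r^2 mod 37 = 22^2 = 3
  bit 2 = 0: r = r^2 mod 37 = 3^2 = 9
  bit 3 = 0: r = r^2 mod 37 = 9^2 = 7
  bit 4 = 1: r = r^2 * 22 mod 37 = 7^2 * 22 = 12*22 = 5
  bit 5 = 0: r = r^2 mod 37 = 5^2 = 25
  -> A = 25
B = 22^16 mod 37  (bits of 16 = 10000)
  bit 0 = 1: r = r^2 * 22 mod 37 = 1^2 * 22 = 1*22 = 22
  bit 1 = 0: r = r^2 mod 37 = 22^2 = 3
  bit 2 = 0: r = r^2 mod 37 = 3^2 = 9
  bit 3 = 0: r = r^2 mod 37 = 9^2 = 7
  bit 4 = 0: r = r^2 mod 37 = 7^2 = 12
  -> B = 12
s = B^a = 12^34 mod 37  (bits of 34 = 100010)
  bit 0 = 1: r = r^2 * 12 mod 37 = 1^2 * 12 = 1*12 = 12
  bit 1 = 0: r = r^2 mod 37 = 12^2 = 33
  bit 2 = 0: r = r^2 mod 37 = 33^2 = 16
  bit 3 = 0: r = r^2 mod 37 = 16^2 = 34
  bit 4 = 1: r = r^2 * 12 mod 37 = 34^2 * 12 = 9*12 = 34
  bit 5 = 0: r = r^2 mod 37 = 34^2 = 9
  -> s = B^a = 9

Answer: 25 12 9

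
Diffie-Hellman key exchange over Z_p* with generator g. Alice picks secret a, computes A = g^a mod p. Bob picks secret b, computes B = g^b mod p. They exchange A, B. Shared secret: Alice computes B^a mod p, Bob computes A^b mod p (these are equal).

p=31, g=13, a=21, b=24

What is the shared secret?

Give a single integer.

A = 13^21 mod 31  (bits of 21 = 10101)
  bit 0 = 1: r = r^2 * 13 mod 31 = 1^2 * 13 = 1*13 = 13
  bit 1 = 0: r = r^2 mod 31 = 13^2 = 14
  bit 2 = 1: r = r^2 * 13 mod 31 = 14^2 * 13 = 10*13 = 6
  bit 3 = 0: r = r^2 mod 31 = 6^2 = 5
  bit 4 = 1: r = r^2 * 13 mod 31 = 5^2 * 13 = 25*13 = 15
  -> A = 15
B = 13^24 mod 31  (bits of 24 = 11000)
  bit 0 = 1: r = r^2 * 13 mod 31 = 1^2 * 13 = 1*13 = 13
  bit 1 = 1: r = r^2 * 13 mod 31 = 13^2 * 13 = 14*13 = 27
  bit 2 = 0: r = r^2 mod 31 = 27^2 = 16
  bit 3 = 0: r = r^2 mod 31 = 16^2 = 8
  bit 4 = 0: r = r^2 mod 31 = 8^2 = 2
  -> B = 2
s = B^a = 2^21 mod 31  (bits of 21 = 10101)
  bit 0 = 1: r = r^2 * 2 mod 31 = 1^2 * 2 = 1*2 = 2
  bit 1 = 0: r = r^2 mod 31 = 2^2 = 4
  bit 2 = 1: r = r^2 * 2 mod 31 = 4^2 * 2 = 16*2 = 1
  bit 3 = 0: r = r^2 mod 31 = 1^2 = 1
  bit 4 = 1: r = r^2 * 2 mod 31 = 1^2 * 2 = 1*2 = 2
  -> s = B^a = 2

Answer: 2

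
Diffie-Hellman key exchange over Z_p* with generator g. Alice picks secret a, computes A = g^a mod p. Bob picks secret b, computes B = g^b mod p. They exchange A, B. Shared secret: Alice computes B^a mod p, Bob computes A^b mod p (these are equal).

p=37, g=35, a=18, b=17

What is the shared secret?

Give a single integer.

A = 35^18 mod 37  (bits of 18 = 10010)
  bit 0 = 1: r = r^2 * 35 mod 37 = 1^2 * 35 = 1*35 = 35
  bit 1 = 0: r = r^2 mod 37 = 35^2 = 4
  bit 2 = 0: r = r^2 mod 37 = 4^2 = 16
  bit 3 = 1: r = r^2 * 35 mod 37 = 16^2 * 35 = 34*35 = 6
  bit 4 = 0: r = r^2 mod 37 = 6^2 = 36
  -> A = 36
B = 35^17 mod 37  (bits of 17 = 10001)
  bit 0 = 1: r = r^2 * 35 mod 37 = 1^2 * 35 = 1*35 = 35
  bit 1 = 0: r = r^2 mod 37 = 35^2 = 4
  bit 2 = 0: r = r^2 mod 37 = 4^2 = 16
  bit 3 = 0: r = r^2 mod 37 = 16^2 = 34
  bit 4 = 1: r = r^2 * 35 mod 37 = 34^2 * 35 = 9*35 = 19
  -> B = 19
s = B^a = 19^18 mod 37  (bits of 18 = 10010)
  bit 0 = 1: r = r^2 * 19 mod 37 = 1^2 * 19 = 1*19 = 19
  bit 1 = 0: r = r^2 mod 37 = 19^2 = 28
  bit 2 = 0: r = r^2 mod 37 = 28^2 = 7
  bit 3 = 1: r = r^2 * 19 mod 37 = 7^2 * 19 = 12*19 = 6
  bit 4 = 0: r = r^2 mod 37 = 6^2 = 36
  -> s = B^a = 36

Answer: 36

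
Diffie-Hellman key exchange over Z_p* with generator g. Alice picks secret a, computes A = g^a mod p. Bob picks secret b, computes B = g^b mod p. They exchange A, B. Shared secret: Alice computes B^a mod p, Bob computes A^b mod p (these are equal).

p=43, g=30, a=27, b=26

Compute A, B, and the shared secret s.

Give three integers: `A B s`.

Answer: 27 31 21

Derivation:
A = 30^27 mod 43  (bits of 27 = 11011)
  bit 0 = 1: r = r^2 * 30 mod 43 = 1^2 * 30 = 1*30 = 30
  bit 1 = 1: r = r^2 * 30 mod 43 = 30^2 * 30 = 40*30 = 39
  bit 2 = 0: r = r^2 mod 43 = 39^2 = 16
  bit 3 = 1: r = r^2 * 30 mod 43 = 16^2 * 30 = 41*30 = 26
  bit 4 = 1: r = r^2 * 30 mod 43 = 26^2 * 30 = 31*30 = 27
  -> A = 27
B = 30^26 mod 43  (bits of 26 = 11010)
  bit 0 = 1: r = r^2 * 30 mod 43 = 1^2 * 30 = 1*30 = 30
  bit 1 = 1: r = r^2 * 30 mod 43 = 30^2 * 30 = 40*30 = 39
  bit 2 = 0: r = r^2 mod 43 = 39^2 = 16
  bit 3 = 1: r = r^2 * 30 mod 43 = 16^2 * 30 = 41*30 = 26
  bit 4 = 0: r = r^2 mod 43 = 26^2 = 31
  -> B = 31
s = B^a = 31^27 mod 43  (bits of 27 = 11011)
  bit 0 = 1: r = r^2 * 31 mod 43 = 1^2 * 31 = 1*31 = 31
  bit 1 = 1: r = r^2 * 31 mod 43 = 31^2 * 31 = 15*31 = 35
  bit 2 = 0: r = r^2 mod 43 = 35^2 = 21
  bit 3 = 1: r = r^2 * 31 mod 43 = 21^2 * 31 = 11*31 = 40
  bit 4 = 1: r = r^2 * 31 mod 43 = 40^2 * 31 = 9*31 = 21
  -> s = B^a = 21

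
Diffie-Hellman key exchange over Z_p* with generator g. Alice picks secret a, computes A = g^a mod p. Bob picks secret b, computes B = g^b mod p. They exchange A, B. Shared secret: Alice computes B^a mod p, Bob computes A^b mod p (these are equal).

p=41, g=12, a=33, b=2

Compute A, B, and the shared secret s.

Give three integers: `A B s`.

Answer: 28 21 5

Derivation:
A = 12^33 mod 41  (bits of 33 = 100001)
  bit 0 = 1: r = r^2 * 12 mod 41 = 1^2 * 12 = 1*12 = 12
  bit 1 = 0: r = r^2 mod 41 = 12^2 = 21
  bit 2 = 0: r = r^2 mod 41 = 21^2 = 31
  bit 3 = 0: r = r^2 mod 41 = 31^2 = 18
  bit 4 = 0: r = r^2 mod 41 = 18^2 = 37
  bit 5 = 1: r = r^2 * 12 mod 41 = 37^2 * 12 = 16*12 = 28
  -> A = 28
B = 12^2 mod 41  (bits of 2 = 10)
  bit 0 = 1: r = r^2 * 12 mod 41 = 1^2 * 12 = 1*12 = 12
  bit 1 = 0: r = r^2 mod 41 = 12^2 = 21
  -> B = 21
s = B^a = 21^33 mod 41  (bits of 33 = 100001)
  bit 0 = 1: r = r^2 * 21 mod 41 = 1^2 * 21 = 1*21 = 21
  bit 1 = 0: r = r^2 mod 41 = 21^2 = 31
  bit 2 = 0: r = r^2 mod 41 = 31^2 = 18
  bit 3 = 0: r = r^2 mod 41 = 18^2 = 37
  bit 4 = 0: r = r^2 mod 41 = 37^2 = 16
  bit 5 = 1: r = r^2 * 21 mod 41 = 16^2 * 21 = 10*21 = 5
  -> s = B^a = 5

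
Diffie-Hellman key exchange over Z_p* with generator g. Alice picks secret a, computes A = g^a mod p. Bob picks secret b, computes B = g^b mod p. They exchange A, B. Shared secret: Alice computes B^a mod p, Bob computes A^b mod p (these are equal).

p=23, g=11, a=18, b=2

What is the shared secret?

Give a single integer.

A = 11^18 mod 23  (bits of 18 = 10010)
  bit 0 = 1: r = r^2 * 11 mod 23 = 1^2 * 11 = 1*11 = 11
  bit 1 = 0: r = r^2 mod 23 = 11^2 = 6
  bit 2 = 0: r = r^2 mod 23 = 6^2 = 13
  bit 3 = 1: r = r^2 * 11 mod 23 = 13^2 * 11 = 8*11 = 19
  bit 4 = 0: r = r^2 mod 23 = 19^2 = 16
  -> A = 16
B = 11^2 mod 23  (bits of 2 = 10)
  bit 0 = 1: r = r^2 * 11 mod 23 = 1^2 * 11 = 1*11 = 11
  bit 1 = 0: r = r^2 mod 23 = 11^2 = 6
  -> B = 6
s = B^a = 6^18 mod 23  (bits of 18 = 10010)
  bit 0 = 1: r = r^2 * 6 mod 23 = 1^2 * 6 = 1*6 = 6
  bit 1 = 0: r = r^2 mod 23 = 6^2 = 13
  bit 2 = 0: r = r^2 mod 23 = 13^2 = 8
  bit 3 = 1: r = r^2 * 6 mod 23 = 8^2 * 6 = 18*6 = 16
  bit 4 = 0: r = r^2 mod 23 = 16^2 = 3
  -> s = B^a = 3

Answer: 3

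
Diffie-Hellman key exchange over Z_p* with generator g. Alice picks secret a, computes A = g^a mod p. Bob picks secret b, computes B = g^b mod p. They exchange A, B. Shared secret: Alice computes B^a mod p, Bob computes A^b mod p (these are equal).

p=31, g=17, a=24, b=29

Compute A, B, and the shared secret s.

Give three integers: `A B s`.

Answer: 4 11 8

Derivation:
A = 17^24 mod 31  (bits of 24 = 11000)
  bit 0 = 1: r = r^2 * 17 mod 31 = 1^2 * 17 = 1*17 = 17
  bit 1 = 1: r = r^2 * 17 mod 31 = 17^2 * 17 = 10*17 = 15
  bit 2 = 0: r = r^2 mod 31 = 15^2 = 8
  bit 3 = 0: r = r^2 mod 31 = 8^2 = 2
  bit 4 = 0: r = r^2 mod 31 = 2^2 = 4
  -> A = 4
B = 17^29 mod 31  (bits of 29 = 11101)
  bit 0 = 1: r = r^2 * 17 mod 31 = 1^2 * 17 = 1*17 = 17
  bit 1 = 1: r = r^2 * 17 mod 31 = 17^2 * 17 = 10*17 = 15
  bit 2 = 1: r = r^2 * 17 mod 31 = 15^2 * 17 = 8*17 = 12
  bit 3 = 0: r = r^2 mod 31 = 12^2 = 20
  bit 4 = 1: r = r^2 * 17 mod 31 = 20^2 * 17 = 28*17 = 11
  -> B = 11
s = B^a = 11^24 mod 31  (bits of 24 = 11000)
  bit 0 = 1: r = r^2 * 11 mod 31 = 1^2 * 11 = 1*11 = 11
  bit 1 = 1: r = r^2 * 11 mod 31 = 11^2 * 11 = 28*11 = 29
  bit 2 = 0: r = r^2 mod 31 = 29^2 = 4
  bit 3 = 0: r = r^2 mod 31 = 4^2 = 16
  bit 4 = 0: r = r^2 mod 31 = 16^2 = 8
  -> s = B^a = 8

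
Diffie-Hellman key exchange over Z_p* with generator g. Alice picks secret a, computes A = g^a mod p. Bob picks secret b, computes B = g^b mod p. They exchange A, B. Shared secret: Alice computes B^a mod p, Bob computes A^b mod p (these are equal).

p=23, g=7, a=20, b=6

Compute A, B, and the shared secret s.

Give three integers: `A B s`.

A = 7^20 mod 23  (bits of 20 = 10100)
  bit 0 = 1: r = r^2 * 7 mod 23 = 1^2 * 7 = 1*7 = 7
  bit 1 = 0: r = r^2 mod 23 = 7^2 = 3
  bit 2 = 1: r = r^2 * 7 mod 23 = 3^2 * 7 = 9*7 = 17
  bit 3 = 0: r = r^2 mod 23 = 17^2 = 13
  bit 4 = 0: r = r^2 mod 23 = 13^2 = 8
  -> A = 8
B = 7^6 mod 23  (bits of 6 = 110)
  bit 0 = 1: r = r^2 * 7 mod 23 = 1^2 * 7 = 1*7 = 7
  bit 1 = 1: r = r^2 * 7 mod 23 = 7^2 * 7 = 3*7 = 21
  bit 2 = 0: r = r^2 mod 23 = 21^2 = 4
  -> B = 4
s = B^a = 4^20 mod 23  (bits of 20 = 10100)
  bit 0 = 1: r = r^2 * 4 mod 23 = 1^2 * 4 = 1*4 = 4
  bit 1 = 0: r = r^2 mod 23 = 4^2 = 16
  bit 2 = 1: r = r^2 * 4 mod 23 = 16^2 * 4 = 3*4 = 12
  bit 3 = 0: r = r^2 mod 23 = 12^2 = 6
  bit 4 = 0: r = r^2 mod 23 = 6^2 = 13
  -> s = B^a = 13

Answer: 8 4 13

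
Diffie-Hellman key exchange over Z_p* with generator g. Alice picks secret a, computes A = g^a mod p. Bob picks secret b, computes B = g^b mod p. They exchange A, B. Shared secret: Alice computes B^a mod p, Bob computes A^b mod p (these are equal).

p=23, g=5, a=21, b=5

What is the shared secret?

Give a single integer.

A = 5^21 mod 23  (bits of 21 = 10101)
  bit 0 = 1: r = r^2 * 5 mod 23 = 1^2 * 5 = 1*5 = 5
  bit 1 = 0: r = r^2 mod 23 = 5^2 = 2
  bit 2 = 1: r = r^2 * 5 mod 23 = 2^2 * 5 = 4*5 = 20
  bit 3 = 0: r = r^2 mod 23 = 20^2 = 9
  bit 4 = 1: r = r^2 * 5 mod 23 = 9^2 * 5 = 12*5 = 14
  -> A = 14
B = 5^5 mod 23  (bits of 5 = 101)
  bit 0 = 1: r = r^2 * 5 mod 23 = 1^2 * 5 = 1*5 = 5
  bit 1 = 0: r = r^2 mod 23 = 5^2 = 2
  bit 2 = 1: r = r^2 * 5 mod 23 = 2^2 * 5 = 4*5 = 20
  -> B = 20
s = B^a = 20^21 mod 23  (bits of 21 = 10101)
  bit 0 = 1: r = r^2 * 20 mod 23 = 1^2 * 20 = 1*20 = 20
  bit 1 = 0: r = r^2 mod 23 = 20^2 = 9
  bit 2 = 1: r = r^2 * 20 mod 23 = 9^2 * 20 = 12*20 = 10
  bit 3 = 0: r = r^2 mod 23 = 10^2 = 8
  bit 4 = 1: r = r^2 * 20 mod 23 = 8^2 * 20 = 18*20 = 15
  -> s = B^a = 15

Answer: 15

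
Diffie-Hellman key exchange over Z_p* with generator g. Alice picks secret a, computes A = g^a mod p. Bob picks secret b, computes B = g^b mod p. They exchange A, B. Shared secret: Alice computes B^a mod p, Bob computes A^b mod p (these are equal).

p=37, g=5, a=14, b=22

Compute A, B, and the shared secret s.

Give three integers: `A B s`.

A = 5^14 mod 37  (bits of 14 = 1110)
  bit 0 = 1: r = r^2 * 5 mod 37 = 1^2 * 5 = 1*5 = 5
  bit 1 = 1: r = r^2 * 5 mod 37 = 5^2 * 5 = 25*5 = 14
  bit 2 = 1: r = r^2 * 5 mod 37 = 14^2 * 5 = 11*5 = 18
  bit 3 = 0: r = r^2 mod 37 = 18^2 = 28
  -> A = 28
B = 5^22 mod 37  (bits of 22 = 10110)
  bit 0 = 1: r = r^2 * 5 mod 37 = 1^2 * 5 = 1*5 = 5
  bit 1 = 0: r = r^2 mod 37 = 5^2 = 25
  bit 2 = 1: r = r^2 * 5 mod 37 = 25^2 * 5 = 33*5 = 17
  bit 3 = 1: r = r^2 * 5 mod 37 = 17^2 * 5 = 30*5 = 2
  bit 4 = 0: r = r^2 mod 37 = 2^2 = 4
  -> B = 4
s = B^a = 4^14 mod 37  (bits of 14 = 1110)
  bit 0 = 1: r = r^2 * 4 mod 37 = 1^2 * 4 = 1*4 = 4
  bit 1 = 1: r = r^2 * 4 mod 37 = 4^2 * 4 = 16*4 = 27
  bit 2 = 1: r = r^2 * 4 mod 37 = 27^2 * 4 = 26*4 = 30
  bit 3 = 0: r = r^2 mod 37 = 30^2 = 12
  -> s = B^a = 12

Answer: 28 4 12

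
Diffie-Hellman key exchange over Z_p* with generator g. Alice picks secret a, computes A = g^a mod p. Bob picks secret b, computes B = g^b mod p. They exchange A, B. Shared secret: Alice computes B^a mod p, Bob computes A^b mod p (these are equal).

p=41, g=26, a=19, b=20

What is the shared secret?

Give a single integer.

A = 26^19 mod 41  (bits of 19 = 10011)
  bit 0 = 1: r = r^2 * 26 mod 41 = 1^2 * 26 = 1*26 = 26
  bit 1 = 0: r = r^2 mod 41 = 26^2 = 20
  bit 2 = 0: r = r^2 mod 41 = 20^2 = 31
  bit 3 = 1: r = r^2 * 26 mod 41 = 31^2 * 26 = 18*26 = 17
  bit 4 = 1: r = r^2 * 26 mod 41 = 17^2 * 26 = 2*26 = 11
  -> A = 11
B = 26^20 mod 41  (bits of 20 = 10100)
  bit 0 = 1: r = r^2 * 26 mod 41 = 1^2 * 26 = 1*26 = 26
  bit 1 = 0: r = r^2 mod 41 = 26^2 = 20
  bit 2 = 1: r = r^2 * 26 mod 41 = 20^2 * 26 = 31*26 = 27
  bit 3 = 0: r = r^2 mod 41 = 27^2 = 32
  bit 4 = 0: r = r^2 mod 41 = 32^2 = 40
  -> B = 40
s = B^a = 40^19 mod 41  (bits of 19 = 10011)
  bit 0 = 1: r = r^2 * 40 mod 41 = 1^2 * 40 = 1*40 = 40
  bit 1 = 0: r = r^2 mod 41 = 40^2 = 1
  bit 2 = 0: r = r^2 mod 41 = 1^2 = 1
  bit 3 = 1: r = r^2 * 40 mod 41 = 1^2 * 40 = 1*40 = 40
  bit 4 = 1: r = r^2 * 40 mod 41 = 40^2 * 40 = 1*40 = 40
  -> s = B^a = 40

Answer: 40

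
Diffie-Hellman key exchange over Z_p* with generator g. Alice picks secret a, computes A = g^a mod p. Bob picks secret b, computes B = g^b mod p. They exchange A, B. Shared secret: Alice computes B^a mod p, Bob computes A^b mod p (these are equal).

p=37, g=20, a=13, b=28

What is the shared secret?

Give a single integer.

A = 20^13 mod 37  (bits of 13 = 1101)
  bit 0 = 1: r = r^2 * 20 mod 37 = 1^2 * 20 = 1*20 = 20
  bit 1 = 1: r = r^2 * 20 mod 37 = 20^2 * 20 = 30*20 = 8
  bit 2 = 0: r = r^2 mod 37 = 8^2 = 27
  bit 3 = 1: r = r^2 * 20 mod 37 = 27^2 * 20 = 26*20 = 2
  -> A = 2
B = 20^28 mod 37  (bits of 28 = 11100)
  bit 0 = 1: r = r^2 * 20 mod 37 = 1^2 * 20 = 1*20 = 20
  bit 1 = 1: r = r^2 * 20 mod 37 = 20^2 * 20 = 30*20 = 8
  bit 2 = 1: r = r^2 * 20 mod 37 = 8^2 * 20 = 27*20 = 22
  bit 3 = 0: r = r^2 mod 37 = 22^2 = 3
  bit 4 = 0: r = r^2 mod 37 = 3^2 = 9
  -> B = 9
s = B^a = 9^13 mod 37  (bits of 13 = 1101)
  bit 0 = 1: r = r^2 * 9 mod 37 = 1^2 * 9 = 1*9 = 9
  bit 1 = 1: r = r^2 * 9 mod 37 = 9^2 * 9 = 7*9 = 26
  bit 2 = 0: r = r^2 mod 37 = 26^2 = 10
  bit 3 = 1: r = r^2 * 9 mod 37 = 10^2 * 9 = 26*9 = 12
  -> s = B^a = 12

Answer: 12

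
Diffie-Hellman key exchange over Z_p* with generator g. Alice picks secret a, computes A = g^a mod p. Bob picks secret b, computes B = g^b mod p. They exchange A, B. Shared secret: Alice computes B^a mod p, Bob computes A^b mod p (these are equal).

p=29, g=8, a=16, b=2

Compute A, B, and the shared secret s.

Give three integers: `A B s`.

A = 8^16 mod 29  (bits of 16 = 10000)
  bit 0 = 1: r = r^2 * 8 mod 29 = 1^2 * 8 = 1*8 = 8
  bit 1 = 0: r = r^2 mod 29 = 8^2 = 6
  bit 2 = 0: r = r^2 mod 29 = 6^2 = 7
  bit 3 = 0: r = r^2 mod 29 = 7^2 = 20
  bit 4 = 0: r = r^2 mod 29 = 20^2 = 23
  -> A = 23
B = 8^2 mod 29  (bits of 2 = 10)
  bit 0 = 1: r = r^2 * 8 mod 29 = 1^2 * 8 = 1*8 = 8
  bit 1 = 0: r = r^2 mod 29 = 8^2 = 6
  -> B = 6
s = B^a = 6^16 mod 29  (bits of 16 = 10000)
  bit 0 = 1: r = r^2 * 6 mod 29 = 1^2 * 6 = 1*6 = 6
  bit 1 = 0: r = r^2 mod 29 = 6^2 = 7
  bit 2 = 0: r = r^2 mod 29 = 7^2 = 20
  bit 3 = 0: r = r^2 mod 29 = 20^2 = 23
  bit 4 = 0: r = r^2 mod 29 = 23^2 = 7
  -> s = B^a = 7

Answer: 23 6 7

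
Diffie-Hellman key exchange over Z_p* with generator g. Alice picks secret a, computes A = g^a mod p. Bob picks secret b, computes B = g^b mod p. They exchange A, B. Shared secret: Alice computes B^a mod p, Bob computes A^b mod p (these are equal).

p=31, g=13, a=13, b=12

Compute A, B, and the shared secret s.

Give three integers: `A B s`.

Answer: 11 8 16

Derivation:
A = 13^13 mod 31  (bits of 13 = 1101)
  bit 0 = 1: r = r^2 * 13 mod 31 = 1^2 * 13 = 1*13 = 13
  bit 1 = 1: r = r^2 * 13 mod 31 = 13^2 * 13 = 14*13 = 27
  bit 2 = 0: r = r^2 mod 31 = 27^2 = 16
  bit 3 = 1: r = r^2 * 13 mod 31 = 16^2 * 13 = 8*13 = 11
  -> A = 11
B = 13^12 mod 31  (bits of 12 = 1100)
  bit 0 = 1: r = r^2 * 13 mod 31 = 1^2 * 13 = 1*13 = 13
  bit 1 = 1: r = r^2 * 13 mod 31 = 13^2 * 13 = 14*13 = 27
  bit 2 = 0: r = r^2 mod 31 = 27^2 = 16
  bit 3 = 0: r = r^2 mod 31 = 16^2 = 8
  -> B = 8
s = B^a = 8^13 mod 31  (bits of 13 = 1101)
  bit 0 = 1: r = r^2 * 8 mod 31 = 1^2 * 8 = 1*8 = 8
  bit 1 = 1: r = r^2 * 8 mod 31 = 8^2 * 8 = 2*8 = 16
  bit 2 = 0: r = r^2 mod 31 = 16^2 = 8
  bit 3 = 1: r = r^2 * 8 mod 31 = 8^2 * 8 = 2*8 = 16
  -> s = B^a = 16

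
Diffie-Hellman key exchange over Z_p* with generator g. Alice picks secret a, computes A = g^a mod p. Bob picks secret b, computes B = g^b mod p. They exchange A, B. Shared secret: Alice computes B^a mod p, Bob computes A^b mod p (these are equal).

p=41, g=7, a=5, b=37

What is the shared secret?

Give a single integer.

A = 7^5 mod 41  (bits of 5 = 101)
  bit 0 = 1: r = r^2 * 7 mod 41 = 1^2 * 7 = 1*7 = 7
  bit 1 = 0: r = r^2 mod 41 = 7^2 = 8
  bit 2 = 1: r = r^2 * 7 mod 41 = 8^2 * 7 = 23*7 = 38
  -> A = 38
B = 7^37 mod 41  (bits of 37 = 100101)
  bit 0 = 1: r = r^2 * 7 mod 41 = 1^2 * 7 = 1*7 = 7
  bit 1 = 0: r = r^2 mod 41 = 7^2 = 8
  bit 2 = 0: r = r^2 mod 41 = 8^2 = 23
  bit 3 = 1: r = r^2 * 7 mod 41 = 23^2 * 7 = 37*7 = 13
  bit 4 = 0: r = r^2 mod 41 = 13^2 = 5
  bit 5 = 1: r = r^2 * 7 mod 41 = 5^2 * 7 = 25*7 = 11
  -> B = 11
s = B^a = 11^5 mod 41  (bits of 5 = 101)
  bit 0 = 1: r = r^2 * 11 mod 41 = 1^2 * 11 = 1*11 = 11
  bit 1 = 0: r = r^2 mod 41 = 11^2 = 39
  bit 2 = 1: r = r^2 * 11 mod 41 = 39^2 * 11 = 4*11 = 3
  -> s = B^a = 3

Answer: 3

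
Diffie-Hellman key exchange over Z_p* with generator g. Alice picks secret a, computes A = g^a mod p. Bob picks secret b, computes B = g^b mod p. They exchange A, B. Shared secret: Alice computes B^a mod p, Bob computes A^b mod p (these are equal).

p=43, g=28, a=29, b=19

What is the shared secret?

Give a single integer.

A = 28^29 mod 43  (bits of 29 = 11101)
  bit 0 = 1: r = r^2 * 28 mod 43 = 1^2 * 28 = 1*28 = 28
  bit 1 = 1: r = r^2 * 28 mod 43 = 28^2 * 28 = 10*28 = 22
  bit 2 = 1: r = r^2 * 28 mod 43 = 22^2 * 28 = 11*28 = 7
  bit 3 = 0: r = r^2 mod 43 = 7^2 = 6
  bit 4 = 1: r = r^2 * 28 mod 43 = 6^2 * 28 = 36*28 = 19
  -> A = 19
B = 28^19 mod 43  (bits of 19 = 10011)
  bit 0 = 1: r = r^2 * 28 mod 43 = 1^2 * 28 = 1*28 = 28
  bit 1 = 0: r = r^2 mod 43 = 28^2 = 10
  bit 2 = 0: r = r^2 mod 43 = 10^2 = 14
  bit 3 = 1: r = r^2 * 28 mod 43 = 14^2 * 28 = 24*28 = 27
  bit 4 = 1: r = r^2 * 28 mod 43 = 27^2 * 28 = 41*28 = 30
  -> B = 30
s = B^a = 30^29 mod 43  (bits of 29 = 11101)
  bit 0 = 1: r = r^2 * 30 mod 43 = 1^2 * 30 = 1*30 = 30
  bit 1 = 1: r = r^2 * 30 mod 43 = 30^2 * 30 = 40*30 = 39
  bit 2 = 1: r = r^2 * 30 mod 43 = 39^2 * 30 = 16*30 = 7
  bit 3 = 0: r = r^2 mod 43 = 7^2 = 6
  bit 4 = 1: r = r^2 * 30 mod 43 = 6^2 * 30 = 36*30 = 5
  -> s = B^a = 5

Answer: 5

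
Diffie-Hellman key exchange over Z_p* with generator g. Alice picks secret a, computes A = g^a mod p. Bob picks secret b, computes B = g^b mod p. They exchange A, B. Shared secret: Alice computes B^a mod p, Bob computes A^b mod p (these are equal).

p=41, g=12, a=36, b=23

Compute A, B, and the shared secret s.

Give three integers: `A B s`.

A = 12^36 mod 41  (bits of 36 = 100100)
  bit 0 = 1: r = r^2 * 12 mod 41 = 1^2 * 12 = 1*12 = 12
  bit 1 = 0: r = r^2 mod 41 = 12^2 = 21
  bit 2 = 0: r = r^2 mod 41 = 21^2 = 31
  bit 3 = 1: r = r^2 * 12 mod 41 = 31^2 * 12 = 18*12 = 11
  bit 4 = 0: r = r^2 mod 41 = 11^2 = 39
  bit 5 = 0: r = r^2 mod 41 = 39^2 = 4
  -> A = 4
B = 12^23 mod 41  (bits of 23 = 10111)
  bit 0 = 1: r = r^2 * 12 mod 41 = 1^2 * 12 = 1*12 = 12
  bit 1 = 0: r = r^2 mod 41 = 12^2 = 21
  bit 2 = 1: r = r^2 * 12 mod 41 = 21^2 * 12 = 31*12 = 3
  bit 3 = 1: r = r^2 * 12 mod 41 = 3^2 * 12 = 9*12 = 26
  bit 4 = 1: r = r^2 * 12 mod 41 = 26^2 * 12 = 20*12 = 35
  -> B = 35
s = B^a = 35^36 mod 41  (bits of 36 = 100100)
  bit 0 = 1: r = r^2 * 35 mod 41 = 1^2 * 35 = 1*35 = 35
  bit 1 = 0: r = r^2 mod 41 = 35^2 = 36
  bit 2 = 0: r = r^2 mod 41 = 36^2 = 25
  bit 3 = 1: r = r^2 * 35 mod 41 = 25^2 * 35 = 10*35 = 22
  bit 4 = 0: r = r^2 mod 41 = 22^2 = 33
  bit 5 = 0: r = r^2 mod 41 = 33^2 = 23
  -> s = B^a = 23

Answer: 4 35 23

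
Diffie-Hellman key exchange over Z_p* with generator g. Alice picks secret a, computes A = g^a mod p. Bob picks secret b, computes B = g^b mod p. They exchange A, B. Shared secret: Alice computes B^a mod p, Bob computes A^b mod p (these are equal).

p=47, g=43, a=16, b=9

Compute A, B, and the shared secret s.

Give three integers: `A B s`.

A = 43^16 mod 47  (bits of 16 = 10000)
  bit 0 = 1: r = r^2 * 43 mod 47 = 1^2 * 43 = 1*43 = 43
  bit 1 = 0: r = r^2 mod 47 = 43^2 = 16
  bit 2 = 0: r = r^2 mod 47 = 16^2 = 21
  bit 3 = 0: r = r^2 mod 47 = 21^2 = 18
  bit 4 = 0: r = r^2 mod 47 = 18^2 = 42
  -> A = 42
B = 43^9 mod 47  (bits of 9 = 1001)
  bit 0 = 1: r = r^2 * 43 mod 47 = 1^2 * 43 = 1*43 = 43
  bit 1 = 0: r = r^2 mod 47 = 43^2 = 16
  bit 2 = 0: r = r^2 mod 47 = 16^2 = 21
  bit 3 = 1: r = r^2 * 43 mod 47 = 21^2 * 43 = 18*43 = 22
  -> B = 22
s = B^a = 22^16 mod 47  (bits of 16 = 10000)
  bit 0 = 1: r = r^2 * 22 mod 47 = 1^2 * 22 = 1*22 = 22
  bit 1 = 0: r = r^2 mod 47 = 22^2 = 14
  bit 2 = 0: r = r^2 mod 47 = 14^2 = 8
  bit 3 = 0: r = r^2 mod 47 = 8^2 = 17
  bit 4 = 0: r = r^2 mod 47 = 17^2 = 7
  -> s = B^a = 7

Answer: 42 22 7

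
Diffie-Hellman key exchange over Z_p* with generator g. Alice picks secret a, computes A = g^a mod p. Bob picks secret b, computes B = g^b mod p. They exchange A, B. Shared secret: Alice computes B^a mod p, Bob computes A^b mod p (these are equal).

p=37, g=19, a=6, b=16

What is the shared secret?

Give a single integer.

A = 19^6 mod 37  (bits of 6 = 110)
  bit 0 = 1: r = r^2 * 19 mod 37 = 1^2 * 19 = 1*19 = 19
  bit 1 = 1: r = r^2 * 19 mod 37 = 19^2 * 19 = 28*19 = 14
  bit 2 = 0: r = r^2 mod 37 = 14^2 = 11
  -> A = 11
B = 19^16 mod 37  (bits of 16 = 10000)
  bit 0 = 1: r = r^2 * 19 mod 37 = 1^2 * 19 = 1*19 = 19
  bit 1 = 0: r = r^2 mod 37 = 19^2 = 28
  bit 2 = 0: r = r^2 mod 37 = 28^2 = 7
  bit 3 = 0: r = r^2 mod 37 = 7^2 = 12
  bit 4 = 0: r = r^2 mod 37 = 12^2 = 33
  -> B = 33
s = B^a = 33^6 mod 37  (bits of 6 = 110)
  bit 0 = 1: r = r^2 * 33 mod 37 = 1^2 * 33 = 1*33 = 33
  bit 1 = 1: r = r^2 * 33 mod 37 = 33^2 * 33 = 16*33 = 10
  bit 2 = 0: r = r^2 mod 37 = 10^2 = 26
  -> s = B^a = 26

Answer: 26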